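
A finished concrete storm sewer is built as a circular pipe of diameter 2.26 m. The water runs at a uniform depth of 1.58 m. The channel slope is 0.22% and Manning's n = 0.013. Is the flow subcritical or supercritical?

subcritical

For a circular section of diameter D = 2.26 m at depth y = 1.58 m, the central angle is θ = 2 arccos(1 − 2y/D) = 3.961 rad. Then A = (D²/8)(θ − sin θ) = 2.995 m² and P = Dθ/2 = 4.476 m.
Hydraulic radius R = A/P = 2.995/4.476 = 0.6692 m.
V = (1/n) R^(2/3) √S = (1/0.013) × 0.6692^(2/3) × √0.0022 = 2.76 m/s. Hydraulic depth D_h = A/T = 2.995/2.073 = 1.445 m.
Froude number Fr = V/√(g·D_h) = 2.76/√(9.81×1.445) = 0.733, which is less than 1, so the flow is subcritical.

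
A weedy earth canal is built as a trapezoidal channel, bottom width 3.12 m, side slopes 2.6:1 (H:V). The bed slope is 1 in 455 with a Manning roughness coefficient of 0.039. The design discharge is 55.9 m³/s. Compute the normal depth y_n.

y_n = 3.02 m

Manning's equation rearranged: A R^(2/3) = nQ / (1·√S) = 0.039 × 55.9 / (√0.002198) = 46.5.
Trying y = 2.65 m: A R^(2/3) = 34.5 — too small.
Trying y = 3.57 m: A R^(2/3) = 68.49 — too large.
Trying y = 3.02 m: A R^(2/3) = 46.48 — ≈ 46.5.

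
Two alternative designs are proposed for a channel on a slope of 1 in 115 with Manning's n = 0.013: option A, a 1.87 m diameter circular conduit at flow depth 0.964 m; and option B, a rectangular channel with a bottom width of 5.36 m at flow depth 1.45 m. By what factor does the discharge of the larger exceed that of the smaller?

8.57

Channel A: For a circular section of diameter D = 1.87 m at depth y = 0.964 m, the central angle is θ = 2 arccos(1 − 2y/D) = 3.204 rad. Then A = (D²/8)(θ − sin θ) = 1.427 m² and P = Dθ/2 = 2.995 m. Hydraulic radius R = A/P = 1.427/2.995 = 0.4765 m. Q_A = (1/0.013)·1.427·0.4765^(2/3)·√0.008696 = 6.247 m³/s.
Channel B: Flow area A = b·y = 5.36 × 1.45 = 7.772 m². Wetted perimeter P = b + 2y = 5.36 + 2×1.45 = 8.26 m. Hydraulic radius R = A/P = 7.772/8.26 = 0.9409 m. Q_B = (1/0.013)·7.772·0.9409^(2/3)·√0.008696 = 53.53 m³/s.
The larger discharge is 53.53 m³/s and the smaller is 6.247 m³/s; the ratio is 8.57.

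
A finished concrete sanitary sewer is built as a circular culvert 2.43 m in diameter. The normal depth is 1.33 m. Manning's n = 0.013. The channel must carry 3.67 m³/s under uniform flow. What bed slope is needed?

S = 0.000609

For a circular section of diameter D = 2.43 m at depth y = 1.33 m, the central angle is θ = 2 arccos(1 − 2y/D) = 3.331 rad. Then A = (D²/8)(θ − sin θ) = 2.598 m² and P = Dθ/2 = 4.047 m.
Hydraulic radius R = A/P = 2.598/4.047 = 0.6419 m.
From Manning's equation, S = [nQ / (1 A R^(2/3))]² = [0.013 × 3.67 / (1 × 2.598 × 0.6419^(2/3))]² = 0.000609.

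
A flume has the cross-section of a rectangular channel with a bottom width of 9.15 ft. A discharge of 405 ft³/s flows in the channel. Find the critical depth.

For a rectangular channel, critical depth y_c = (q²/g)^(1/3) where q = Q/b = 405/9.15 = 44.26 ft²/s.
So y_c = (44.26²/32.2)^(1/3) = 3.93 ft.

y_c = 3.93 ft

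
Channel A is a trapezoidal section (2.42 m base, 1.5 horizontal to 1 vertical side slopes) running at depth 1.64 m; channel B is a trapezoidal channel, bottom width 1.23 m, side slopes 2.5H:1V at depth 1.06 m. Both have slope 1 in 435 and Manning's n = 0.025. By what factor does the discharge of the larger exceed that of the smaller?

2.68

Channel A: With bottom width b = 2.42 m and side slope z = 1.5: A = (b + zy)y = (2.42 + 1.5×1.64)×1.64 = 8.003 m²; P = b + 2y√(1+z²) = 2.42 + 2×1.64×1.803 = 8.333 m. Hydraulic radius R = A/P = 8.003/8.333 = 0.9604 m. Q_A = (1/0.025)·8.003·0.9604^(2/3)·√0.002299 = 14.94 m³/s.
Channel B: With bottom width b = 1.23 m and side slope z = 2.5: A = (b + zy)y = (1.23 + 2.5×1.06)×1.06 = 4.113 m²; P = b + 2y√(1+z²) = 1.23 + 2×1.06×2.693 = 6.938 m. Hydraulic radius R = A/P = 4.113/6.938 = 0.5928 m. Q_B = (1/0.025)·4.113·0.5928^(2/3)·√0.002299 = 5.566 m³/s.
The larger discharge is 14.94 m³/s and the smaller is 5.566 m³/s; the ratio is 2.68.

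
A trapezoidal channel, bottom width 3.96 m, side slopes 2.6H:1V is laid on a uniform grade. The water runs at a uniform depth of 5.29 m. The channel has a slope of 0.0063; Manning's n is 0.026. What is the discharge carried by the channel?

With bottom width b = 3.96 m and side slope z = 2.6: A = (b + zy)y = (3.96 + 2.6×5.29)×5.29 = 93.71 m²; P = b + 2y√(1+z²) = 3.96 + 2×5.29×2.786 = 33.43 m.
Hydraulic radius R = A/P = 93.71/33.43 = 2.803 m.
Manning's equation: Q = (1/n) A R^(2/3) S^(1/2) = (1/0.026) × 93.71 × 2.803^(2/3) × 0.0063^(1/2) = 569 m³/s.

Q = 569 m³/s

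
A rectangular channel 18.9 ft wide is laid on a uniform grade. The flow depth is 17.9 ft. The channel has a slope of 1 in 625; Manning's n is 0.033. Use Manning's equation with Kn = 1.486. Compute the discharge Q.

Q = 2050 ft³/s

Flow area A = b·y = 18.9 × 17.9 = 338.3 ft². Wetted perimeter P = b + 2y = 18.9 + 2×17.9 = 54.7 ft.
Hydraulic radius R = A/P = 338.3/54.7 = 6.185 ft.
Manning's equation: Q = (1.486/n) A R^(2/3) S^(1/2) = (1.486/0.033) × 338.3 × 6.185^(2/3) × 0.0016^(1/2) = 2050 ft³/s.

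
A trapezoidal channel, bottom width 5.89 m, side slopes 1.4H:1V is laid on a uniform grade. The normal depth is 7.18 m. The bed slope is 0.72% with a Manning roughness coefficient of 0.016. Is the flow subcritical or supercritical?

supercritical

With bottom width b = 5.89 m and side slope z = 1.4: A = (b + zy)y = (5.89 + 1.4×7.18)×7.18 = 114.5 m²; P = b + 2y√(1+z²) = 5.89 + 2×7.18×1.72 = 30.6 m.
Hydraulic radius R = A/P = 114.5/30.6 = 3.741 m.
V = (1/n) R^(2/3) √S = (1/0.016) × 3.741^(2/3) × √0.0072 = 12.78 m/s. Hydraulic depth D_h = A/T = 114.5/25.99 = 4.403 m.
Froude number Fr = V/√(g·D_h) = 12.78/√(9.81×4.403) = 1.94, which is greater than 1, so the flow is supercritical.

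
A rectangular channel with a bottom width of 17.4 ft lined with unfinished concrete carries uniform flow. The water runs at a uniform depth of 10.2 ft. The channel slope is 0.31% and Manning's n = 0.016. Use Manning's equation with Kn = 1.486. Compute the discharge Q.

Flow area A = b·y = 17.4 × 10.2 = 177.5 ft². Wetted perimeter P = b + 2y = 17.4 + 2×10.2 = 37.8 ft.
Hydraulic radius R = A/P = 177.5/37.8 = 4.695 ft.
Manning's equation: Q = (1.486/n) A R^(2/3) S^(1/2) = (1.486/0.016) × 177.5 × 4.695^(2/3) × 0.0031^(1/2) = 2570 ft³/s.

Q = 2570 ft³/s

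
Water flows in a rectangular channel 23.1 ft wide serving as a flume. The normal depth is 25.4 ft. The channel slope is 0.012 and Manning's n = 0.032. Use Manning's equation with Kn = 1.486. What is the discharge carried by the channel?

Flow area A = b·y = 23.1 × 25.4 = 586.7 ft². Wetted perimeter P = b + 2y = 23.1 + 2×25.4 = 73.9 ft.
Hydraulic radius R = A/P = 586.7/73.9 = 7.94 ft.
Manning's equation: Q = (1.486/n) A R^(2/3) S^(1/2) = (1.486/0.032) × 586.7 × 7.94^(2/3) × 0.012^(1/2) = 11900 ft³/s.

Q = 11900 ft³/s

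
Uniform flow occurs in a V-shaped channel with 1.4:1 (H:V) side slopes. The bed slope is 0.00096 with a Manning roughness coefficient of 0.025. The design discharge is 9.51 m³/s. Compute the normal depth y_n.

Manning's equation rearranged: A R^(2/3) = nQ / (1·√S) = 0.025 × 9.51 / (√0.00096) = 7.673.
Trying y = 1.7 m: A R^(2/3) = 3.164 — too small.
Trying y = 3.03 m: A R^(2/3) = 14.78 — too large.
Trying y = 2.37 m: A R^(2/3) = 7.675 — matches.

y_n = 2.37 m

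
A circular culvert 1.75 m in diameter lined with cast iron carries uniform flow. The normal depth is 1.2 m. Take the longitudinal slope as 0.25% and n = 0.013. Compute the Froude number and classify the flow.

subcritical

For a circular section of diameter D = 1.75 m at depth y = 1.2 m, the central angle is θ = 2 arccos(1 − 2y/D) = 3.903 rad. Then A = (D²/8)(θ − sin θ) = 1.758 m² and P = Dθ/2 = 3.415 m.
Hydraulic radius R = A/P = 1.758/3.415 = 0.5148 m.
V = (1/n) R^(2/3) √S = (1/0.013) × 0.5148^(2/3) × √0.0025 = 2.471 m/s. Hydraulic depth D_h = A/T = 1.758/1.625 = 1.082 m.
Froude number Fr = V/√(g·D_h) = 2.471/√(9.81×1.082) = 0.758, which is less than 1, so the flow is subcritical.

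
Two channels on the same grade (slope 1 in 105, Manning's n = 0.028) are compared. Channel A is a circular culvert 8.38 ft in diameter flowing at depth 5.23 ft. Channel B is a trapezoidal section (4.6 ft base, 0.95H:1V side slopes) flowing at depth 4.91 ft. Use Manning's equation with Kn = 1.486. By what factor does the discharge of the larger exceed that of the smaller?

Channel A: For a circular section of diameter D = 8.38 ft at depth y = 5.23 ft, the central angle is θ = 2 arccos(1 − 2y/D) = 3.643 rad. Then A = (D²/8)(θ − sin θ) = 36.2 ft² and P = Dθ/2 = 15.27 ft. Hydraulic radius R = A/P = 36.2/15.27 = 2.372 ft. Q_A = (1.486/0.028)·36.2·2.372^(2/3)·√0.009524 = 333.4 ft³/s.
Channel B: With bottom width b = 4.6 ft and side slope z = 0.95: A = (b + zy)y = (4.6 + 0.95×4.91)×4.91 = 45.49 ft²; P = b + 2y√(1+z²) = 4.6 + 2×4.91×1.379 = 18.14 ft. Hydraulic radius R = A/P = 45.49/18.14 = 2.507 ft. Q_B = (1.486/0.028)·45.49·2.507^(2/3)·√0.009524 = 434.8 ft³/s.
The larger discharge is 434.8 ft³/s and the smaller is 333.4 ft³/s; the ratio is 1.3.

1.3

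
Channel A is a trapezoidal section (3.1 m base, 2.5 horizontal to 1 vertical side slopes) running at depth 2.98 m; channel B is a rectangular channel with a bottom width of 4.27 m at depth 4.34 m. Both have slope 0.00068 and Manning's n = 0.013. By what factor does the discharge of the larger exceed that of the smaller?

Channel A: With bottom width b = 3.1 m and side slope z = 2.5: A = (b + zy)y = (3.1 + 2.5×2.98)×2.98 = 31.44 m²; P = b + 2y√(1+z²) = 3.1 + 2×2.98×2.693 = 19.15 m. Hydraulic radius R = A/P = 31.44/19.15 = 1.642 m. Q_A = (1/0.013)·31.44·1.642^(2/3)·√0.00068 = 87.77 m³/s.
Channel B: Flow area A = b·y = 4.27 × 4.34 = 18.53 m². Wetted perimeter P = b + 2y = 4.27 + 2×4.34 = 12.95 m. Hydraulic radius R = A/P = 18.53/12.95 = 1.431 m. Q_B = (1/0.013)·18.53·1.431^(2/3)·√0.00068 = 47.21 m³/s.
The larger discharge is 87.77 m³/s and the smaller is 47.21 m³/s; the ratio is 1.86.

1.86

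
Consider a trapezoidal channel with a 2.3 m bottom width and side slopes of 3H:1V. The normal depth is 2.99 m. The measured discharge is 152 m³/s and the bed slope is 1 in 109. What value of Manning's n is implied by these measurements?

n = 0.0289

With bottom width b = 2.3 m and side slope z = 3: A = (b + zy)y = (2.3 + 3×2.99)×2.99 = 33.7 m²; P = b + 2y√(1+z²) = 2.3 + 2×2.99×3.162 = 21.21 m.
Hydraulic radius R = A/P = 33.7/21.21 = 1.589 m.
Rearranging Manning's equation: n = (1/Q) A R^(2/3) S^(1/2) = (1/152) × 33.7 × 1.589^(2/3) × √0.009174 = 0.0289.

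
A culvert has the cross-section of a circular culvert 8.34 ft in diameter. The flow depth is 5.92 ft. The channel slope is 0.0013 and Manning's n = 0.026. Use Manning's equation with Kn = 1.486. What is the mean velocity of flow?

V = 3.78 ft/s

For a circular section of diameter D = 8.34 ft at depth y = 5.92 ft, the central angle is θ = 2 arccos(1 − 2y/D) = 4.008 rad. Then A = (D²/8)(θ − sin θ) = 41.47 ft² and P = Dθ/2 = 16.71 ft.
Hydraulic radius R = A/P = 41.47/16.71 = 2.481 ft.
From Manning's equation, V = (1.486/n) R^(2/3) S^(1/2) = (1.486/0.026) × 2.481^(2/3) × 0.0013^(1/2) = 3.78 ft/s.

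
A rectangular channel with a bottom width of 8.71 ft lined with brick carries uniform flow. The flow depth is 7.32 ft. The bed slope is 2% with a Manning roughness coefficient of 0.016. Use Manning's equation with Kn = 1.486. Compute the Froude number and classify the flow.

Flow area A = b·y = 8.71 × 7.32 = 63.76 ft². Wetted perimeter P = b + 2y = 8.71 + 2×7.32 = 23.35 ft.
Hydraulic radius R = A/P = 63.76/23.35 = 2.731 ft.
V = (1.486/n) R^(2/3) √S = (1.486/0.016) × 2.731^(2/3) × √0.02 = 25.66 ft/s. Hydraulic depth D_h = A/T = 63.76/8.71 = 7.32 ft.
Froude number Fr = V/√(g·D_h) = 25.66/√(32.2×7.32) = 1.67, which is greater than 1, so the flow is supercritical.

supercritical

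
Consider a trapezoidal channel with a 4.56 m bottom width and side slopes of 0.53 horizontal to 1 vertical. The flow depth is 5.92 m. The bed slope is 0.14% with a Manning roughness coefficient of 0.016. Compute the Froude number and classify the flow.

With bottom width b = 4.56 m and side slope z = 0.53: A = (b + zy)y = (4.56 + 0.53×5.92)×5.92 = 45.57 m²; P = b + 2y√(1+z²) = 4.56 + 2×5.92×1.132 = 17.96 m.
Hydraulic radius R = A/P = 45.57/17.96 = 2.537 m.
V = (1/n) R^(2/3) √S = (1/0.016) × 2.537^(2/3) × √0.0014 = 4.35 m/s. Hydraulic depth D_h = A/T = 45.57/10.84 = 4.206 m.
Froude number Fr = V/√(g·D_h) = 4.35/√(9.81×4.206) = 0.677, which is less than 1, so the flow is subcritical.

subcritical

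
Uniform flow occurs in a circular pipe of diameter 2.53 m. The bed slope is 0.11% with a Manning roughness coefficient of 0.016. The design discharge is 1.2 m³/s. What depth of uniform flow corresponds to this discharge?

y_n = 0.676 m

Manning's equation rearranged: A R^(2/3) = nQ / (1·√S) = 0.016 × 1.2 / (√0.0011) = 0.5789.
Trying y = 0.734 m: A R^(2/3) = 0.6798 — too large.
Trying y = 0.504 m: A R^(2/3) = 0.3218 — too small.
Trying y = 0.676 m: A R^(2/3) = 0.5786 — matches.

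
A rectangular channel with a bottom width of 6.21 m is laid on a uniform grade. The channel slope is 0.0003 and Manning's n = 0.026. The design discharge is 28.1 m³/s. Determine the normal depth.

Manning's equation rearranged: A R^(2/3) = nQ / (1·√S) = 0.026 × 28.1 / (√0.0003) = 42.18.
Try y = 5.36 m: A R^(2/3) = 52.24 — high.
Try y = 4.52 m: A R^(2/3) = 42.16 — matches.

y_n = 4.52 m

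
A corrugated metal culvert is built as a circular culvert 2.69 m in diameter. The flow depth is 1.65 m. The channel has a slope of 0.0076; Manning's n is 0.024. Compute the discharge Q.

For a circular section of diameter D = 2.69 m at depth y = 1.65 m, the central angle is θ = 2 arccos(1 − 2y/D) = 3.599 rad. Then A = (D²/8)(θ − sin θ) = 3.655 m² and P = Dθ/2 = 4.841 m.
Hydraulic radius R = A/P = 3.655/4.841 = 0.755 m.
Manning's equation: Q = (1/n) A R^(2/3) S^(1/2) = (1/0.024) × 3.655 × 0.755^(2/3) × 0.0076^(1/2) = 11 m³/s.

Q = 11 m³/s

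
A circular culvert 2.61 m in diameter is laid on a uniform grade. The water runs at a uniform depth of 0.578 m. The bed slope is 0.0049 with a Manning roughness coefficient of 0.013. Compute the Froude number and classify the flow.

For a circular section of diameter D = 2.61 m at depth y = 0.578 m, the central angle is θ = 2 arccos(1 − 2y/D) = 1.96 rad. Then A = (D²/8)(θ − sin θ) = 0.8809 m² and P = Dθ/2 = 2.558 m.
Hydraulic radius R = A/P = 0.8809/2.558 = 0.3444 m.
V = (1/n) R^(2/3) √S = (1/0.013) × 0.3444^(2/3) × √0.0049 = 2.646 m/s. Hydraulic depth D_h = A/T = 0.8809/2.167 = 0.4064 m.
Froude number Fr = V/√(g·D_h) = 2.646/√(9.81×0.4064) = 1.33, which is greater than 1, so the flow is supercritical.

supercritical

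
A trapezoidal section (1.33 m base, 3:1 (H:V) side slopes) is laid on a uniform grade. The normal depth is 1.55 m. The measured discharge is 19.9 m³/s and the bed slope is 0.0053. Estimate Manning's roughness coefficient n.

n = 0.03

With bottom width b = 1.33 m and side slope z = 3: A = (b + zy)y = (1.33 + 3×1.55)×1.55 = 9.269 m²; P = b + 2y√(1+z²) = 1.33 + 2×1.55×3.162 = 11.13 m.
Hydraulic radius R = A/P = 9.269/11.13 = 0.8326 m.
Rearranging Manning's equation: n = (1/Q) A R^(2/3) S^(1/2) = (1/19.9) × 9.269 × 0.8326^(2/3) × √0.0053 = 0.03.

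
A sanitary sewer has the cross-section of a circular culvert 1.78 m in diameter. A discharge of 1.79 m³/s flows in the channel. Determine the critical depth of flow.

At critical depth, Q² T / (g A³) = 1, i.e. A³/T = Q²/g = 1.79²/9.81 = 0.3266.
Try y = 0.543 m: A³/T = 0.1619 — short.
Try y = 0.783 m: A³/T = 0.663 — over.
Try y = 0.651 m: A³/T = 0.3263 — matches.

y_c = 0.651 m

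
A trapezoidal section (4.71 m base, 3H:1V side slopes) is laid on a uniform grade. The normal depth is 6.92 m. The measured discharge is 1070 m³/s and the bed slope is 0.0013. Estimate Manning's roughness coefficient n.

With bottom width b = 4.71 m and side slope z = 3: A = (b + zy)y = (4.71 + 3×6.92)×6.92 = 176.3 m²; P = b + 2y√(1+z²) = 4.71 + 2×6.92×3.162 = 48.48 m.
Hydraulic radius R = A/P = 176.3/48.48 = 3.636 m.
Rearranging Manning's equation: n = (1/Q) A R^(2/3) S^(1/2) = (1/1070) × 176.3 × 3.636^(2/3) × √0.0013 = 0.014.

n = 0.014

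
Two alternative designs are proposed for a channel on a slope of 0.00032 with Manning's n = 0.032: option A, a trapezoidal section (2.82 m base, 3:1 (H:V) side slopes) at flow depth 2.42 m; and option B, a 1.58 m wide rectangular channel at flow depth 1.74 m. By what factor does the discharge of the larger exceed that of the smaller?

Channel A: With bottom width b = 2.82 m and side slope z = 3: A = (b + zy)y = (2.82 + 3×2.42)×2.42 = 24.39 m²; P = b + 2y√(1+z²) = 2.82 + 2×2.42×3.162 = 18.13 m. Hydraulic radius R = A/P = 24.39/18.13 = 1.346 m. Q_A = (1/0.032)·24.39·1.346^(2/3)·√0.00032 = 16.62 m³/s.
Channel B: Flow area A = b·y = 1.58 × 1.74 = 2.749 m². Wetted perimeter P = b + 2y = 1.58 + 2×1.74 = 5.06 m. Hydraulic radius R = A/P = 2.749/5.06 = 0.5433 m. Q_B = (1/0.032)·2.749·0.5433^(2/3)·√0.00032 = 1.023 m³/s.
The larger discharge is 16.62 m³/s and the smaller is 1.023 m³/s; the ratio is 16.2.

16.2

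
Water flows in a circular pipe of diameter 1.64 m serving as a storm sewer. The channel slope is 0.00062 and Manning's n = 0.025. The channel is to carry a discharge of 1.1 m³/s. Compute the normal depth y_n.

Manning's equation rearranged: A R^(2/3) = nQ / (1·√S) = 0.025 × 1.1 / (√0.00062) = 1.104.
Try y = 1.4 m: A R^(2/3) = 1.205 — too large.
Try y = 1.27 m: A R^(2/3) = 1.102 — ≈ 1.104.

y_n = 1.27 m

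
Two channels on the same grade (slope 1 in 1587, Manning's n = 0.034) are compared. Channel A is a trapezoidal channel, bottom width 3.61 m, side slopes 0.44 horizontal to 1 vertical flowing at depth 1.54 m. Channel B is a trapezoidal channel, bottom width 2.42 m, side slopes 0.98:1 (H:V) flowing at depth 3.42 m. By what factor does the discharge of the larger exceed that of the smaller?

4.32

Channel A: With bottom width b = 3.61 m and side slope z = 0.44: A = (b + zy)y = (3.61 + 0.44×1.54)×1.54 = 6.603 m²; P = b + 2y√(1+z²) = 3.61 + 2×1.54×1.093 = 6.975 m. Hydraulic radius R = A/P = 6.603/6.975 = 0.9467 m. Q_A = (1/0.034)·6.603·0.9467^(2/3)·√0.0006301 = 4.7 m³/s.
Channel B: With bottom width b = 2.42 m and side slope z = 0.98: A = (b + zy)y = (2.42 + 0.98×3.42)×3.42 = 19.74 m²; P = b + 2y√(1+z²) = 2.42 + 2×3.42×1.4 = 12 m. Hydraulic radius R = A/P = 19.74/12 = 1.645 m. Q_B = (1/0.034)·19.74·1.645^(2/3)·√0.0006301 = 20.31 m³/s.
The larger discharge is 20.31 m³/s and the smaller is 4.7 m³/s; the ratio is 4.32.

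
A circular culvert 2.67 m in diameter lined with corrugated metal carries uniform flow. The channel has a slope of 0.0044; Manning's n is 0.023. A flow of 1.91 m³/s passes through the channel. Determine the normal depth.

y_n = 0.71 m

Manning's equation rearranged: A R^(2/3) = nQ / (1·√S) = 0.023 × 1.91 / (√0.0044) = 0.6623.
Try y = 0.635 m: A R^(2/3) = 0.5305 — low.
Try y = 0.825 m: A R^(2/3) = 0.8866 — high.
Try y = 0.71 m: A R^(2/3) = 0.6618 — close enough.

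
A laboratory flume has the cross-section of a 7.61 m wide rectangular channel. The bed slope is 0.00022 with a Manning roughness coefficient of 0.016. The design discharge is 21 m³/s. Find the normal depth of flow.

y_n = 2.33 m

Manning's equation rearranged: A R^(2/3) = nQ / (1·√S) = 0.016 × 21 / (√0.00022) = 22.65.
Try y = 1.82 m: A R^(2/3) = 15.91 — short.
Try y = 2.33 m: A R^(2/3) = 22.66 — close enough.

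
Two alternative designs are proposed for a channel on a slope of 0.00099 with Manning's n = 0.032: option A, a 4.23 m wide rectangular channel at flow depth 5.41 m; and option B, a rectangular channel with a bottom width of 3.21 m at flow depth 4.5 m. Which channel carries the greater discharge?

channel A

Channel A: Flow area A = b·y = 4.23 × 5.41 = 22.88 m². Wetted perimeter P = b + 2y = 4.23 + 2×5.41 = 15.05 m. Hydraulic radius R = A/P = 22.88/15.05 = 1.521 m. Q_A = (1/0.032)·22.88·1.521^(2/3)·√0.00099 = 29.75 m³/s.
Channel B: Flow area A = b·y = 3.21 × 4.5 = 14.45 m². Wetted perimeter P = b + 2y = 3.21 + 2×4.5 = 12.21 m. Hydraulic radius R = A/P = 14.45/12.21 = 1.183 m. Q_B = (1/0.032)·14.45·1.183^(2/3)·√0.00099 = 15.89 m³/s.
Q_A = 29.75 m³/s vs Q_B = 15.89 m³/s, so channel A carries more.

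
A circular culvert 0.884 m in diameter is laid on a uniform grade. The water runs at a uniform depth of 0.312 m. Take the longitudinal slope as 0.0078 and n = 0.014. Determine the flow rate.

Q = 0.378 m³/s

For a circular section of diameter D = 0.884 m at depth y = 0.312 m, the central angle is θ = 2 arccos(1 − 2y/D) = 2.545 rad. Then A = (D²/8)(θ − sin θ) = 0.1936 m² and P = Dθ/2 = 1.125 m.
Hydraulic radius R = A/P = 0.1936/1.125 = 0.1722 m.
Manning's equation: Q = (1/n) A R^(2/3) S^(1/2) = (1/0.014) × 0.1936 × 0.1722^(2/3) × 0.0078^(1/2) = 0.378 m³/s.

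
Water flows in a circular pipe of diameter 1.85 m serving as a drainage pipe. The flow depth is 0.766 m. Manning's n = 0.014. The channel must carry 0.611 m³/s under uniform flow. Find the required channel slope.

For a circular section of diameter D = 1.85 m at depth y = 0.766 m, the central angle is θ = 2 arccos(1 − 2y/D) = 2.796 rad. Then A = (D²/8)(θ − sin θ) = 1.051 m² and P = Dθ/2 = 2.586 m.
Hydraulic radius R = A/P = 1.051/2.586 = 0.4065 m.
From Manning's equation, S = [nQ / (1 A R^(2/3))]² = [0.014 × 0.611 / (1 × 1.051 × 0.4065^(2/3))]² = 0.00022.

S = 0.00022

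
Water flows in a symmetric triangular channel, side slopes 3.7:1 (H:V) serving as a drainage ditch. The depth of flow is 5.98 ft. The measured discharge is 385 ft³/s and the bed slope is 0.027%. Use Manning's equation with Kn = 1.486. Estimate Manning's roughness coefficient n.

n = 0.017

For a triangular section with side slope z = 3.7: A = zy² = 3.7×5.98² = 132.3 ft²; P = 2y√(1+z²) = 2×5.98×3.833 = 45.84 ft.
Hydraulic radius R = A/P = 132.3/45.84 = 2.886 ft.
Rearranging Manning's equation: n = (1.486/Q) A R^(2/3) S^(1/2) = (1.486/385) × 132.3 × 2.886^(2/3) × √0.00027 = 0.017.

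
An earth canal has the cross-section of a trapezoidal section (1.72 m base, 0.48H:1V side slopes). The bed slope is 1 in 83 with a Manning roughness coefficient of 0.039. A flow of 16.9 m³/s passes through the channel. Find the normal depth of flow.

y_n = 2.24 m

Manning's equation rearranged: A R^(2/3) = nQ / (1·√S) = 0.039 × 16.9 / (√0.01205) = 6.005.
Trying y = 2.78 m: A R^(2/3) = 8.919 — high.
Trying y = 1.84 m: A R^(2/3) = 4.215 — low.
Trying y = 2.24 m: A R^(2/3) = 5.991 — ≈ 6.005.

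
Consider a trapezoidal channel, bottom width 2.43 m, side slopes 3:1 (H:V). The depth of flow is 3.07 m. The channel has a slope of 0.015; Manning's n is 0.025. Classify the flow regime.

supercritical

With bottom width b = 2.43 m and side slope z = 3: A = (b + zy)y = (2.43 + 3×3.07)×3.07 = 35.73 m²; P = b + 2y√(1+z²) = 2.43 + 2×3.07×3.162 = 21.85 m.
Hydraulic radius R = A/P = 35.73/21.85 = 1.636 m.
V = (1/n) R^(2/3) √S = (1/0.025) × 1.636^(2/3) × √0.015 = 6.801 m/s. Hydraulic depth D_h = A/T = 35.73/20.85 = 1.714 m.
Froude number Fr = V/√(g·D_h) = 6.801/√(9.81×1.714) = 1.66, which is greater than 1, so the flow is supercritical.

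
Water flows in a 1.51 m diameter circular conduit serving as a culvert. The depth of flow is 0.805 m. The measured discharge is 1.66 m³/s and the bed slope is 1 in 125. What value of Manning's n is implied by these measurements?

n = 0.0281

For a circular section of diameter D = 1.51 m at depth y = 0.805 m, the central angle is θ = 2 arccos(1 − 2y/D) = 3.274 rad. Then A = (D²/8)(θ − sin θ) = 0.9708 m² and P = Dθ/2 = 2.472 m.
Hydraulic radius R = A/P = 0.9708/2.472 = 0.3927 m.
Rearranging Manning's equation: n = (1/Q) A R^(2/3) S^(1/2) = (1/1.66) × 0.9708 × 0.3927^(2/3) × √0.008 = 0.0281.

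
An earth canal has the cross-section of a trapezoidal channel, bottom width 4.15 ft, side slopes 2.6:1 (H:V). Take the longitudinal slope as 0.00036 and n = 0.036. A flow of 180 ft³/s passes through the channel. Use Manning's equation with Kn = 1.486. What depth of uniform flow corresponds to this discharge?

y_n = 5.75 ft

Manning's equation rearranged: A R^(2/3) = nQ / (1.486·√S) = 0.036 × 180 / (1.486 × √0.00036) = 229.8.
Trying y = 6.87 ft: A R^(2/3) = 352.9 — over.
Trying y = 3.99 ft: A R^(2/3) = 97.93 — short.
Trying y = 5.75 ft: A R^(2/3) = 230.2 — matches.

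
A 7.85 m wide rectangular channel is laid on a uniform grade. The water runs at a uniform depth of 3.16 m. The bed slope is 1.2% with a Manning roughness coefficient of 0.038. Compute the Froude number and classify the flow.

subcritical

Flow area A = b·y = 7.85 × 3.16 = 24.81 m². Wetted perimeter P = b + 2y = 7.85 + 2×3.16 = 14.17 m.
Hydraulic radius R = A/P = 24.81/14.17 = 1.751 m.
V = (1/n) R^(2/3) √S = (1/0.038) × 1.751^(2/3) × √0.012 = 4.187 m/s. Hydraulic depth D_h = A/T = 24.81/7.85 = 3.16 m.
Froude number Fr = V/√(g·D_h) = 4.187/√(9.81×3.16) = 0.752, which is less than 1, so the flow is subcritical.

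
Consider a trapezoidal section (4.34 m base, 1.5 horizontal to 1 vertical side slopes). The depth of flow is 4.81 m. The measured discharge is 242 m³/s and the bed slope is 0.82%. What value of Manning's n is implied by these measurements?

n = 0.039

With bottom width b = 4.34 m and side slope z = 1.5: A = (b + zy)y = (4.34 + 1.5×4.81)×4.81 = 55.58 m²; P = b + 2y√(1+z²) = 4.34 + 2×4.81×1.803 = 21.68 m.
Hydraulic radius R = A/P = 55.58/21.68 = 2.563 m.
Rearranging Manning's equation: n = (1/Q) A R^(2/3) S^(1/2) = (1/242) × 55.58 × 2.563^(2/3) × √0.0082 = 0.039.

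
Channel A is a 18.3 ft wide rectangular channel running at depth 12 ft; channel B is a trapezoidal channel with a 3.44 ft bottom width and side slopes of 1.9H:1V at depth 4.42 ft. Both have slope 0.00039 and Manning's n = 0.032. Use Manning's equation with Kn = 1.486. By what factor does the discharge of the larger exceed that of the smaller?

7.15

Channel A: Flow area A = b·y = 18.3 × 12 = 219.6 ft². Wetted perimeter P = b + 2y = 18.3 + 2×12 = 42.3 ft. Hydraulic radius R = A/P = 219.6/42.3 = 5.191 ft. Q_A = (1.486/0.032)·219.6·5.191^(2/3)·√0.00039 = 603.8 ft³/s.
Channel B: With bottom width b = 3.44 ft and side slope z = 1.9: A = (b + zy)y = (3.44 + 1.9×4.42)×4.42 = 52.32 ft²; P = b + 2y√(1+z²) = 3.44 + 2×4.42×2.147 = 22.42 ft. Hydraulic radius R = A/P = 52.32/22.42 = 2.334 ft. Q_B = (1.486/0.032)·52.32·2.334^(2/3)·√0.00039 = 84.43 ft³/s.
The larger discharge is 603.8 ft³/s and the smaller is 84.43 ft³/s; the ratio is 7.15.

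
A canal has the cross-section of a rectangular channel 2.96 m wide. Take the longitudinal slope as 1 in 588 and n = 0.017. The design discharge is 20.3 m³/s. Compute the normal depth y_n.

Manning's equation rearranged: A R^(2/3) = nQ / (1·√S) = 0.017 × 20.3 / (√0.001701) = 8.368.
Trying y = 3.41 m: A R^(2/3) = 10.31 — too large.
Trying y = 2.87 m: A R^(2/3) = 8.361 — matches.

y_n = 2.87 m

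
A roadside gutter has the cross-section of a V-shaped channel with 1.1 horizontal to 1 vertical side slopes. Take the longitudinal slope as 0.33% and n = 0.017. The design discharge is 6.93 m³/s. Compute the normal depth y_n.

Manning's equation rearranged: A R^(2/3) = nQ / (1·√S) = 0.017 × 6.93 / (√0.0033) = 2.051.
At y = 1.19 m: A R^(2/3) = 0.9015 — too small.
At y = 1.96 m: A R^(2/3) = 3.411 — too large.
At y = 1.62 m: A R^(2/3) = 2.052 — matches.

y_n = 1.62 m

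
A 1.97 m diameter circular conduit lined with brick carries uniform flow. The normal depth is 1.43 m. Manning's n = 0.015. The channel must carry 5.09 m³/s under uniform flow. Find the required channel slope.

S = 0.0021

For a circular section of diameter D = 1.97 m at depth y = 1.43 m, the central angle is θ = 2 arccos(1 − 2y/D) = 4.079 rad. Then A = (D²/8)(θ − sin θ) = 2.37 m² and P = Dθ/2 = 4.018 m.
Hydraulic radius R = A/P = 2.37/4.018 = 0.5898 m.
From Manning's equation, S = [nQ / (1 A R^(2/3))]² = [0.015 × 5.09 / (1 × 2.37 × 0.5898^(2/3))]² = 0.0021.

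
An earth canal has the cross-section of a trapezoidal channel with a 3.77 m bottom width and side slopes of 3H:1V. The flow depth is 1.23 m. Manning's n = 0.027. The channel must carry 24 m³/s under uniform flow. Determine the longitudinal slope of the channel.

With bottom width b = 3.77 m and side slope z = 3: A = (b + zy)y = (3.77 + 3×1.23)×1.23 = 9.176 m²; P = b + 2y√(1+z²) = 3.77 + 2×1.23×3.162 = 11.55 m.
Hydraulic radius R = A/P = 9.176/11.55 = 0.7945 m.
From Manning's equation, S = [nQ / (1 A R^(2/3))]² = [0.027 × 24 / (1 × 9.176 × 0.7945^(2/3))]² = 0.00678.

S = 0.00678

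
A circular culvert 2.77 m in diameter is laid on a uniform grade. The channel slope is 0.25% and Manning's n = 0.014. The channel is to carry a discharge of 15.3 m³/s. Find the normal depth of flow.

Manning's equation rearranged: A R^(2/3) = nQ / (1·√S) = 0.014 × 15.3 / (√0.0025) = 4.284.
At y = 1.71 m: A R^(2/3) = 3.309 — short.
At y = 2.07 m: A R^(2/3) = 4.283 — matches.

y_n = 2.07 m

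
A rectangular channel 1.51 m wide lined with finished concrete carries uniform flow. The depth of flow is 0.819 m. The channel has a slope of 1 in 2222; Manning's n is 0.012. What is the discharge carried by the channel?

Q = 1.17 m³/s

Flow area A = b·y = 1.51 × 0.819 = 1.237 m². Wetted perimeter P = b + 2y = 1.51 + 2×0.819 = 3.148 m.
Hydraulic radius R = A/P = 1.237/3.148 = 0.3928 m.
Manning's equation: Q = (1/n) A R^(2/3) S^(1/2) = (1/0.012) × 1.237 × 0.3928^(2/3) × 0.00045^(1/2) = 1.17 m³/s.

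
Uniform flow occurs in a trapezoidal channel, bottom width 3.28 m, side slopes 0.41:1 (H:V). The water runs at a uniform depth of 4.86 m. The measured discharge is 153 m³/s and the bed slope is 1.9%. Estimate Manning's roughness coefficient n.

With bottom width b = 3.28 m and side slope z = 0.41: A = (b + zy)y = (3.28 + 0.41×4.86)×4.86 = 25.62 m²; P = b + 2y√(1+z²) = 3.28 + 2×4.86×1.081 = 13.79 m.
Hydraulic radius R = A/P = 25.62/13.79 = 1.859 m.
Rearranging Manning's equation: n = (1/Q) A R^(2/3) S^(1/2) = (1/153) × 25.62 × 1.859^(2/3) × √0.019 = 0.0349.

n = 0.0349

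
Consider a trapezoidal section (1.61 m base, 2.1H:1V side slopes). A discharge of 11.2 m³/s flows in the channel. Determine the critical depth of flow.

At critical depth, Q² T / (g A³) = 1, i.e. A³/T = Q²/g = 11.2²/9.81 = 12.79.
At y = 0.948 m: A³/T = 7.114 — low.
At y = 1.37 m: A³/T = 31.54 — high.
At y = 1.1 m: A³/T = 12.87 — close enough.

y_c = 1.1 m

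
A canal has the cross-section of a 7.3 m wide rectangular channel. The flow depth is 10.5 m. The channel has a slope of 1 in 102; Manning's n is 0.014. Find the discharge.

Q = 1050 m³/s

Flow area A = b·y = 7.3 × 10.5 = 76.65 m². Wetted perimeter P = b + 2y = 7.3 + 2×10.5 = 28.3 m.
Hydraulic radius R = A/P = 76.65/28.3 = 2.708 m.
Manning's equation: Q = (1/n) A R^(2/3) S^(1/2) = (1/0.014) × 76.65 × 2.708^(2/3) × 0.009804^(1/2) = 1050 m³/s.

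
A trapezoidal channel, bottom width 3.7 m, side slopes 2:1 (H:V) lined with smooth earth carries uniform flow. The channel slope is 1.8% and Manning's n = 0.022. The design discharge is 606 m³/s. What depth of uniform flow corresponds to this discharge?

Manning's equation rearranged: A R^(2/3) = nQ / (1·√S) = 0.022 × 606 / (√0.018) = 99.37.
At y = 3.6 m: A R^(2/3) = 61.91 — low.
At y = 4.44 m: A R^(2/3) = 99.32 — ≈ 99.37.

y_n = 4.44 m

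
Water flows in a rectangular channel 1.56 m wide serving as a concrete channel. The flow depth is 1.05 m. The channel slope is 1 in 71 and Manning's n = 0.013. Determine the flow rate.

Q = 8.75 m³/s

Flow area A = b·y = 1.56 × 1.05 = 1.638 m². Wetted perimeter P = b + 2y = 1.56 + 2×1.05 = 3.66 m.
Hydraulic radius R = A/P = 1.638/3.66 = 0.4475 m.
Manning's equation: Q = (1/n) A R^(2/3) S^(1/2) = (1/0.013) × 1.638 × 0.4475^(2/3) × 0.01408^(1/2) = 8.75 m³/s.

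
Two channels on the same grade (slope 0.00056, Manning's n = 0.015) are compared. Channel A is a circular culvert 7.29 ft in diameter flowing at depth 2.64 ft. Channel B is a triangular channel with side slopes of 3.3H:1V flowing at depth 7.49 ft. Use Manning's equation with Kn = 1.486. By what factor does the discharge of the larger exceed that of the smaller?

Channel A: For a circular section of diameter D = 7.29 ft at depth y = 2.64 ft, the central angle is θ = 2 arccos(1 − 2y/D) = 2.583 rad. Then A = (D²/8)(θ − sin θ) = 13.64 ft² and P = Dθ/2 = 9.415 ft. Hydraulic radius R = A/P = 13.64/9.415 = 1.448 ft. Q_A = (1.486/0.015)·13.64·1.448^(2/3)·√0.00056 = 40.93 ft³/s.
Channel B: For a triangular section with side slope z = 3.3: A = zy² = 3.3×7.49² = 185.1 ft²; P = 2y√(1+z²) = 2×7.49×3.448 = 51.65 ft. Hydraulic radius R = A/P = 185.1/51.65 = 3.584 ft. Q_B = (1.486/0.015)·185.1·3.584^(2/3)·√0.00056 = 1016 ft³/s.
The larger discharge is 1016 ft³/s and the smaller is 40.93 ft³/s; the ratio is 24.8.

24.8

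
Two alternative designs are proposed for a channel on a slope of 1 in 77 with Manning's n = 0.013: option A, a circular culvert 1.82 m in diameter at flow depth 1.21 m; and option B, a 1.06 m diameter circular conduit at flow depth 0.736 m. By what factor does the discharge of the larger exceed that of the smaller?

3.98

Channel A: For a circular section of diameter D = 1.82 m at depth y = 1.21 m, the central angle is θ = 2 arccos(1 − 2y/D) = 3.814 rad. Then A = (D²/8)(θ − sin θ) = 1.837 m² and P = Dθ/2 = 3.47 m. Hydraulic radius R = A/P = 1.837/3.47 = 0.5293 m. Q_A = (1/0.013)·1.837·0.5293^(2/3)·√0.01299 = 10.54 m³/s.
Channel B: For a circular section of diameter D = 1.06 m at depth y = 0.736 m, the central angle is θ = 2 arccos(1 − 2y/D) = 3.94 rad. Then A = (D²/8)(θ − sin θ) = 0.654 m² and P = Dθ/2 = 2.088 m. Hydraulic radius R = A/P = 0.654/2.088 = 0.3132 m. Q_B = (1/0.013)·0.654·0.3132^(2/3)·√0.01299 = 2.644 m³/s.
The larger discharge is 10.54 m³/s and the smaller is 2.644 m³/s; the ratio is 3.98.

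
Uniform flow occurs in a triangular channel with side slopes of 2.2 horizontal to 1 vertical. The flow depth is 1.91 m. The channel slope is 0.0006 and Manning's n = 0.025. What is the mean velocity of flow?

For a triangular section with side slope z = 2.2: A = zy² = 2.2×1.91² = 8.026 m²; P = 2y√(1+z²) = 2×1.91×2.417 = 9.231 m.
Hydraulic radius R = A/P = 8.026/9.231 = 0.8694 m.
From Manning's equation, V = (1/n) R^(2/3) S^(1/2) = (1/0.025) × 0.8694^(2/3) × 0.0006^(1/2) = 0.893 m/s.

V = 0.893 m/s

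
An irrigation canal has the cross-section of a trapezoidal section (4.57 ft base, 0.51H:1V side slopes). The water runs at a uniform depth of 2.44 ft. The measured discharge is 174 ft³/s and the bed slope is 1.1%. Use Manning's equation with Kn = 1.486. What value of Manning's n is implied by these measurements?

With bottom width b = 4.57 ft and side slope z = 0.51: A = (b + zy)y = (4.57 + 0.51×2.44)×2.44 = 14.19 ft²; P = b + 2y√(1+z²) = 4.57 + 2×2.44×1.123 = 10.05 ft.
Hydraulic radius R = A/P = 14.19/10.05 = 1.412 ft.
Rearranging Manning's equation: n = (1.486/Q) A R^(2/3) S^(1/2) = (1.486/174) × 14.19 × 1.412^(2/3) × √0.011 = 0.016.

n = 0.016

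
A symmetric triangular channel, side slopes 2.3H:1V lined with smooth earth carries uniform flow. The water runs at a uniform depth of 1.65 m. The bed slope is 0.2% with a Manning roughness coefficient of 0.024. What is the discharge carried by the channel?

Q = 9.69 m³/s

For a triangular section with side slope z = 2.3: A = zy² = 2.3×1.65² = 6.262 m²; P = 2y√(1+z²) = 2×1.65×2.508 = 8.276 m.
Hydraulic radius R = A/P = 6.262/8.276 = 0.7566 m.
Manning's equation: Q = (1/n) A R^(2/3) S^(1/2) = (1/0.024) × 6.262 × 0.7566^(2/3) × 0.002^(1/2) = 9.69 m³/s.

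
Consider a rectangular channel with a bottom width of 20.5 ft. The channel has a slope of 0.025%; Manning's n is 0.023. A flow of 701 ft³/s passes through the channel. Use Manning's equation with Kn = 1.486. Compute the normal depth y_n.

y_n = 11 ft

Manning's equation rearranged: A R^(2/3) = nQ / (1.486·√S) = 0.023 × 701 / (1.486 × √0.00025) = 686.2.
Trying y = 9.41 ft: A R^(2/3) = 557 — low.
Trying y = 11 ft: A R^(2/3) = 686 — close enough.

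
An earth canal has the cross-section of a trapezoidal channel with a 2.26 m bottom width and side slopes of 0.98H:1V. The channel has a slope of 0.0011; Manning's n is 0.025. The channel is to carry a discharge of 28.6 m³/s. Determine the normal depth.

y_n = 3.1 m

Manning's equation rearranged: A R^(2/3) = nQ / (1·√S) = 0.025 × 28.6 / (√0.0011) = 21.56.
Try y = 2.22 m: A R^(2/3) = 10.88 — too small.
Try y = 3.65 m: A R^(2/3) = 30.43 — too large.
Try y = 3.1 m: A R^(2/3) = 21.53 — ≈ 21.56.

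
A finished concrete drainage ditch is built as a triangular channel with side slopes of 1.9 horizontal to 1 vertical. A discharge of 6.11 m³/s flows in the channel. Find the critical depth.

At critical depth, Q² T / (g A³) = 1, i.e. A³/T = Q²/g = 6.11²/9.81 = 3.806.
At y = 0.859 m: A³/T = 0.8442 — low.
At y = 1.33 m: A³/T = 7.512 — high.
At y = 1.16 m: A³/T = 3.791 — matches.

y_c = 1.16 m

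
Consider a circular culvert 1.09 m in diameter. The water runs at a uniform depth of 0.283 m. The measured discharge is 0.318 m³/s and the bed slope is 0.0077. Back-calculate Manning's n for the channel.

For a circular section of diameter D = 1.09 m at depth y = 0.283 m, the central angle is θ = 2 arccos(1 − 2y/D) = 2.139 rad. Then A = (D²/8)(θ − sin θ) = 0.1924 m² and P = Dθ/2 = 1.166 m.
Hydraulic radius R = A/P = 0.1924/1.166 = 0.1651 m.
Rearranging Manning's equation: n = (1/Q) A R^(2/3) S^(1/2) = (1/0.318) × 0.1924 × 0.1651^(2/3) × √0.0077 = 0.016.

n = 0.016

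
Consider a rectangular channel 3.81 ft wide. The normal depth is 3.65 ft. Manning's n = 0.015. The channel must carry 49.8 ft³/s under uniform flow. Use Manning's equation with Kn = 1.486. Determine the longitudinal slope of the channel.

S = 0.000969

Flow area A = b·y = 3.81 × 3.65 = 13.91 ft². Wetted perimeter P = b + 2y = 3.81 + 2×3.65 = 11.11 ft.
Hydraulic radius R = A/P = 13.91/11.11 = 1.252 ft.
From Manning's equation, S = [nQ / (1.486 A R^(2/3))]² = [0.015 × 49.8 / (1.486 × 13.91 × 1.252^(2/3))]² = 0.000969.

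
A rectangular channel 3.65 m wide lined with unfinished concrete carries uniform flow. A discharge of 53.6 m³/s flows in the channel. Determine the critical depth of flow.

y_c = 2.8 m

For a rectangular channel, critical depth y_c = (q²/g)^(1/3) where q = Q/b = 53.6/3.65 = 14.68 m²/s.
So y_c = (14.68²/9.81)^(1/3) = 2.8 m.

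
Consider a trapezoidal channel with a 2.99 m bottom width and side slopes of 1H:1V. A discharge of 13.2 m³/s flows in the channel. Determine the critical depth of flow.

At critical depth, Q² T / (g A³) = 1, i.e. A³/T = Q²/g = 13.2²/9.81 = 17.76.
Try y = 1.34 m: A³/T = 34.45 — high.
Try y = 0.846 m: A³/T = 7.3 — low.
Try y = 1.1 m: A³/T = 17.55 — matches.

y_c = 1.1 m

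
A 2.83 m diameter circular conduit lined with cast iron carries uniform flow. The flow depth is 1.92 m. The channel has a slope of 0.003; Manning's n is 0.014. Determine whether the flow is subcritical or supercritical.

subcritical

For a circular section of diameter D = 2.83 m at depth y = 1.92 m, the central angle is θ = 2 arccos(1 − 2y/D) = 3.871 rad. Then A = (D²/8)(θ − sin θ) = 4.543 m² and P = Dθ/2 = 5.478 m.
Hydraulic radius R = A/P = 4.543/5.478 = 0.8294 m.
V = (1/n) R^(2/3) √S = (1/0.014) × 0.8294^(2/3) × √0.003 = 3.453 m/s. Hydraulic depth D_h = A/T = 4.543/2.644 = 1.719 m.
Froude number Fr = V/√(g·D_h) = 3.453/√(9.81×1.719) = 0.841, which is less than 1, so the flow is subcritical.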